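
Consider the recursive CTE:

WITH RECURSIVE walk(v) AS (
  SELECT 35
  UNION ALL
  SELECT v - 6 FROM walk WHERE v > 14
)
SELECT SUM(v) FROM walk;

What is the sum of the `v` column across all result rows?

115

Base: v=35.
Iteration 1: 35 > 14 holds -> v = 35 - 6 = 29.
Iteration 2: 29 > 14 holds -> v = 29 - 6 = 23.
Iteration 3: 23 > 14 holds -> v = 23 - 6 = 17.
Iteration 4: 17 > 14 holds -> v = 17 - 6 = 11.
Iteration 5: 11 > 14 fails; recursion stops.
SUM(v) = 35 + 29 + 23 + 17 + 11 = 115.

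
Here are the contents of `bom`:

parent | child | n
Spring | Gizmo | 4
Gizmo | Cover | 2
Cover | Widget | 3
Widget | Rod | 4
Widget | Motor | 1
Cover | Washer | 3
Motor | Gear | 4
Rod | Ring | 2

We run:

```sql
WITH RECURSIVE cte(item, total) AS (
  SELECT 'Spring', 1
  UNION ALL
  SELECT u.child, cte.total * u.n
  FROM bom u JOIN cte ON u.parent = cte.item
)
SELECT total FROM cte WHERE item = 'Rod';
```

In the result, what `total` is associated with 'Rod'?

96

Base: (Spring, total=1).
Iteration 1: components of {Spring} -> Gizmo = 1*4 = 4.
Iteration 2: components of {Gizmo} -> Cover = 4*2 = 8.
Iteration 3: components of {Cover} -> Washer = 8*3 = 24, Widget = 8*3 = 24.
Iteration 4: components of {Washer,Widget} -> Motor = 24*1 = 24, Rod = 24*4 = 96.
Iteration 5: components of {Motor,Rod} -> Gear = 24*4 = 96, Ring = 96*2 = 192.
Iteration 6: no further components; recursion stops.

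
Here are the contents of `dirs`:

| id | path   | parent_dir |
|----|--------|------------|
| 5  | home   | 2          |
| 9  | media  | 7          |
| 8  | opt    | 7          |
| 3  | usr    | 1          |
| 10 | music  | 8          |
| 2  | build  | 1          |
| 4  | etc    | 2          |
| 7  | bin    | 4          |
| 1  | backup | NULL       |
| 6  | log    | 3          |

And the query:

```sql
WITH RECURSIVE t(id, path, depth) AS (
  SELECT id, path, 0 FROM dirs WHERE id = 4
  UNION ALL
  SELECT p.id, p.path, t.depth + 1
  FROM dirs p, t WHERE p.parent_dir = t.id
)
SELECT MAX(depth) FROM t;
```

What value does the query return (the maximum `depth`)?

Base: id=4 (etc) at depth 0.
Iteration 1: rows with parent_dir in {4} -> bin (id 7, depth 1).
Iteration 2: rows with parent_dir in {7} -> opt (id 8, depth 2), media (id 9, depth 2).
Iteration 3: rows with parent_dir in {8,9} -> music (id 10, depth 3).
Iteration 4: no rows with parent_dir in {10}; recursion stops.
depth values: 0, 1, 2, 2, 3; the maximum is 3.

3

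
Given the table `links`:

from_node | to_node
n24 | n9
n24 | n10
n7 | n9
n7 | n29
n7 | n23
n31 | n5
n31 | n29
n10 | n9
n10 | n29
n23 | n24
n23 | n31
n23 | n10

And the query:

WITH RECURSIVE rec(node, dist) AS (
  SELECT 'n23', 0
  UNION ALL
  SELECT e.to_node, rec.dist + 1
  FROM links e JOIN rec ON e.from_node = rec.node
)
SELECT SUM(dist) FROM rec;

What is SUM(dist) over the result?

Base: (n23, dist=0).
Iteration 1: edges from {n23} -> (n10, dist=1), (n24, dist=1), (n31, dist=1).
Iteration 2: edges from {n10,n24,n31} -> (n10, dist=2), (n29, dist=2) x2, (n5, dist=2), (n9, dist=2) x2. [UNION ALL keeps all 6 new rows, including repeats]
Iteration 3: edges from {n10,n29,n5,n9} -> (n29, dist=3), (n9, dist=3).
Iteration 4: no outgoing edges from {n29,n9}; recursion stops.
SUM(dist) = 0 + 1 + 1 + 1 + 2 + 2 + 2 + 2 + 2 + 2 + 3 + 3 = 21.

21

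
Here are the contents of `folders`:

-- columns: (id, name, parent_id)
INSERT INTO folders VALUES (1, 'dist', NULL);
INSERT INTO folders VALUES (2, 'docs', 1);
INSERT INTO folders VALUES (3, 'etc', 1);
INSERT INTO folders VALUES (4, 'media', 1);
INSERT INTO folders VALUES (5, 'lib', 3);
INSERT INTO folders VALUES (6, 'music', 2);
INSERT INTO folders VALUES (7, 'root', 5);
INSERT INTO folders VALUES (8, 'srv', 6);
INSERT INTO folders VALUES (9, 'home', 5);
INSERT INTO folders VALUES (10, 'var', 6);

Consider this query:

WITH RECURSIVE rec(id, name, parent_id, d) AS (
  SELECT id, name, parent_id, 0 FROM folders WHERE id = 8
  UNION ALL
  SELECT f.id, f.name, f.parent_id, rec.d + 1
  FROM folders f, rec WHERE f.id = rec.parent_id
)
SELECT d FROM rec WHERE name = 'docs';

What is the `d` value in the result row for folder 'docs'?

2

Base: id=8 (srv), parent_id=6, d 0.
Iteration 1: join on id=6 -> music (id 6, parent_id=2, d 1).
Iteration 2: join on id=2 -> docs (id 2, parent_id=1, d 2).
Iteration 3: join on id=1 -> dist (id 1, parent_id=NULL, d 3).
Iteration 4: parent_id is NULL; no match; recursion stops.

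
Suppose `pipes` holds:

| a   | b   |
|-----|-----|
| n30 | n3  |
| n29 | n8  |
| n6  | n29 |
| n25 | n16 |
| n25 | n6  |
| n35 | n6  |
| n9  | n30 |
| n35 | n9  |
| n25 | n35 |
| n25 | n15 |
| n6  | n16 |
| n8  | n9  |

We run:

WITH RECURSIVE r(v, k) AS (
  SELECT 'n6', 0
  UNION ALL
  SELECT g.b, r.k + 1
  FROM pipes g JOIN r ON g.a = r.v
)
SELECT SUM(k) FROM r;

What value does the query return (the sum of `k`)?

Base: (n6, k=0).
Iteration 1: edges from {n6} -> (n16, k=1), (n29, k=1).
Iteration 2: edges from {n16,n29} -> (n8, k=2).
Iteration 3: edges from {n8} -> (n9, k=3).
Iteration 4: edges from {n9} -> (n30, k=4).
Iteration 5: edges from {n30} -> (n3, k=5).
Iteration 6: no outgoing edges from {n3}; recursion stops.
SUM(k) = 0 + 1 + 1 + 2 + 3 + 4 + 5 = 16.

16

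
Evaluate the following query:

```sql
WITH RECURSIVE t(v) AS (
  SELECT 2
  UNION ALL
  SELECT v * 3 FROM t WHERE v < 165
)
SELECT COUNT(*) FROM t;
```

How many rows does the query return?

6

Base: v=2.
Iteration 1: 2 < 165 holds -> v = 2 * 3 = 6.
Iteration 2: 6 < 165 holds -> v = 6 * 3 = 18.
Iteration 3: 18 < 165 holds -> v = 18 * 3 = 54.
Iteration 4: 54 < 165 holds -> v = 54 * 3 = 162.
Iteration 5: 162 < 165 holds -> v = 162 * 3 = 486.
Iteration 6: 486 < 165 fails; recursion stops.
Total rows emitted: 6.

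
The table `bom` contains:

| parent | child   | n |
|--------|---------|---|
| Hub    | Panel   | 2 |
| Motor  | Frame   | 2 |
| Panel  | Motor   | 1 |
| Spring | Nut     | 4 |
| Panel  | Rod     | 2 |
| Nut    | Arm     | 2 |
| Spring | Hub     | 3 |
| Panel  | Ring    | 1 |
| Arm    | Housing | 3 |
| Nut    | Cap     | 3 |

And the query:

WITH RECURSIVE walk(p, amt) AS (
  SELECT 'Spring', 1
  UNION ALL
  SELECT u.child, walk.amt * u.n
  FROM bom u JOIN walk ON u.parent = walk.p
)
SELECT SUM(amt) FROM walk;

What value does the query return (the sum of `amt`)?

94

Base: (Spring, amt=1).
Iteration 1: components of {Spring} -> Hub = 1*3 = 3, Nut = 1*4 = 4.
Iteration 2: components of {Hub,Nut} -> Arm = 4*2 = 8, Cap = 4*3 = 12, Panel = 3*2 = 6.
Iteration 3: components of {Arm,Cap,Panel} -> Housing = 8*3 = 24, Motor = 6*1 = 6, Ring = 6*1 = 6, Rod = 6*2 = 12.
Iteration 4: components of {Housing,Motor,Ring,Rod} -> Frame = 6*2 = 12.
Iteration 5: no further components; recursion stops.
SUM(amt) = 1 + 4 + 3 + 8 + 12 + 6 + 24 + 6 + 6 + 12 + 12 = 94.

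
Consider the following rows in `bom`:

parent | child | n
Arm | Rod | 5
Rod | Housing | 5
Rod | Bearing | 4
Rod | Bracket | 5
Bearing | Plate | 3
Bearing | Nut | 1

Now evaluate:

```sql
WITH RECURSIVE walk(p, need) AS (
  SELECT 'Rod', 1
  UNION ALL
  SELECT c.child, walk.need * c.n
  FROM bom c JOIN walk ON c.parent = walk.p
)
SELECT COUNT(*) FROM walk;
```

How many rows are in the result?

Base: (Rod, need=1).
Iteration 1: components of {Rod} -> Bearing = 1*4 = 4, Bracket = 1*5 = 5, Housing = 1*5 = 5.
Iteration 2: components of {Bearing,Bracket,Housing} -> Nut = 4*1 = 4, Plate = 4*3 = 12.
Iteration 3: no further components; recursion stops.
Total rows emitted: 6.

6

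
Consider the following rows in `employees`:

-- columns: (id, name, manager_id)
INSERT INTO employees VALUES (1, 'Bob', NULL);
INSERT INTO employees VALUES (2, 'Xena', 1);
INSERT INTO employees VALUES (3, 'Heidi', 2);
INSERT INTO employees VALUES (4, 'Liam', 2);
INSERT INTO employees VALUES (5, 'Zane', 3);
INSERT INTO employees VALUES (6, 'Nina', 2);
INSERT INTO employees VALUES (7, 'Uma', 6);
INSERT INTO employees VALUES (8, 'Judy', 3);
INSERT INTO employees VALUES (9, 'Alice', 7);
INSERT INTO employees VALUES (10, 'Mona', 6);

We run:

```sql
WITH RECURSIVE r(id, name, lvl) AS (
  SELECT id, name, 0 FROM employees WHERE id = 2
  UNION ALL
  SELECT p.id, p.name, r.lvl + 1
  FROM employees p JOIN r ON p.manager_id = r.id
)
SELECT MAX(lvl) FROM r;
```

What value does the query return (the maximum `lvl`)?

Base: id=2 (Xena) at lvl 0.
Iteration 1: rows with manager_id in {2} -> Heidi (id 3, lvl 1), Liam (id 4, lvl 1), Nina (id 6, lvl 1).
Iteration 2: rows with manager_id in {3,4,6} -> Zane (id 5, lvl 2), Uma (id 7, lvl 2), Judy (id 8, lvl 2), Mona (id 10, lvl 2).
Iteration 3: rows with manager_id in {5,7,8,10} -> Alice (id 9, lvl 3).
Iteration 4: no rows with manager_id in {9}; recursion stops.
lvl values: 0, 1, 1, 1, 2, 2, 2, 2, 3; the maximum is 3.

3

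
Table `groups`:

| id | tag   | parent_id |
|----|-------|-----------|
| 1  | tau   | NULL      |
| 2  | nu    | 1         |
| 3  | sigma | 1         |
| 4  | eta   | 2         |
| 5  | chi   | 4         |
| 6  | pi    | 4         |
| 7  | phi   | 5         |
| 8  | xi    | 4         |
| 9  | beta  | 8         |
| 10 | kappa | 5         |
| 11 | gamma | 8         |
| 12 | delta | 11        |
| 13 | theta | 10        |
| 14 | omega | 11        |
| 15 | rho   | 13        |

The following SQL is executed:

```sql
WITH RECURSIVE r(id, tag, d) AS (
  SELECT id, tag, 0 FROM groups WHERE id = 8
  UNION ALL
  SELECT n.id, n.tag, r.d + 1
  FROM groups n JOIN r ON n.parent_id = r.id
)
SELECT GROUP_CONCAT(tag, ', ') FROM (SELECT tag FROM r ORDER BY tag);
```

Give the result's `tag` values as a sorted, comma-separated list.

beta, delta, gamma, omega, xi

Base: id=8 (xi) at d 0.
Iteration 1: rows with parent_id in {8} -> beta (id 9, d 1), gamma (id 11, d 1).
Iteration 2: rows with parent_id in {9,11} -> delta (id 12, d 2), omega (id 14, d 2).
Iteration 3: no rows with parent_id in {12,14}; recursion stops.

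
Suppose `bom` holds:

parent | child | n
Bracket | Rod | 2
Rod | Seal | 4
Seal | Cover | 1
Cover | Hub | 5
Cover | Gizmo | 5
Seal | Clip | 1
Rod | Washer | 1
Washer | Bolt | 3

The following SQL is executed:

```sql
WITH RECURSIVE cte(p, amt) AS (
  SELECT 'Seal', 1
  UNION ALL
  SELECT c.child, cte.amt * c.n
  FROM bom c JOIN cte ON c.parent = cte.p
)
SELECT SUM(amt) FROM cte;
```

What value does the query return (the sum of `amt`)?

Base: (Seal, amt=1).
Iteration 1: components of {Seal} -> Clip = 1*1 = 1, Cover = 1*1 = 1.
Iteration 2: components of {Clip,Cover} -> Gizmo = 1*5 = 5, Hub = 1*5 = 5.
Iteration 3: no further components; recursion stops.
SUM(amt) = 1 + 1 + 1 + 5 + 5 = 13.

13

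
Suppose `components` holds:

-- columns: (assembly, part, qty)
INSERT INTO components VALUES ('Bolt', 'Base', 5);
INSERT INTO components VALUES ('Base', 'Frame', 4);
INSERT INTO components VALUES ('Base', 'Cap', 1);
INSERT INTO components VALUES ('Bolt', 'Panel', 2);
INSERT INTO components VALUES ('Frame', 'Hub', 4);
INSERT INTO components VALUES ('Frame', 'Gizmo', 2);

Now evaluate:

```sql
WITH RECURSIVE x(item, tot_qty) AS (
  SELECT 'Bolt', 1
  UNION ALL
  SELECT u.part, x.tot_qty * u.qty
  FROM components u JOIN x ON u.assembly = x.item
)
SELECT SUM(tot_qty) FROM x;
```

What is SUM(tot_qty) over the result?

Base: (Bolt, tot_qty=1).
Iteration 1: components of {Bolt} -> Base = 1*5 = 5, Panel = 1*2 = 2.
Iteration 2: components of {Base,Panel} -> Cap = 5*1 = 5, Frame = 5*4 = 20.
Iteration 3: components of {Cap,Frame} -> Gizmo = 20*2 = 40, Hub = 20*4 = 80.
Iteration 4: no further components; recursion stops.
SUM(tot_qty) = 1 + 5 + 2 + 20 + 5 + 80 + 40 = 153.

153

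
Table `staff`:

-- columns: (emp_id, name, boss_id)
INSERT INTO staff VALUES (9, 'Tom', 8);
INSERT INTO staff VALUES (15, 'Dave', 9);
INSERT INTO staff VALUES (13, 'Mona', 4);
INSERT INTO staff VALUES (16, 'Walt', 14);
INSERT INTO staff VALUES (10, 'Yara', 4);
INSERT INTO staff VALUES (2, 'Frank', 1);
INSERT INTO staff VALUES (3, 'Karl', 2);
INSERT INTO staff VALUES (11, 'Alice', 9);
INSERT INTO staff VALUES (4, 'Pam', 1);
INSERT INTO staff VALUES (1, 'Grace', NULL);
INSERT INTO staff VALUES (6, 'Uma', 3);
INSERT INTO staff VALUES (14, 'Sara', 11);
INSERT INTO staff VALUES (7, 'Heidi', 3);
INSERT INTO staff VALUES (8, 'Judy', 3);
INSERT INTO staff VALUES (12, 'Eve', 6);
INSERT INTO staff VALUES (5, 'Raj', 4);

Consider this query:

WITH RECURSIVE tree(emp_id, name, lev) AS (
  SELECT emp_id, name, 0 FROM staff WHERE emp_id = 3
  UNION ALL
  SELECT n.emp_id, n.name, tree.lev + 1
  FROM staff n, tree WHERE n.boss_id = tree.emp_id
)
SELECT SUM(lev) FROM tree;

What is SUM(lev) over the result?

Base: emp_id=3 (Karl) at lev 0.
Iteration 1: rows with boss_id in {3} -> Uma (id 6, lev 1), Heidi (id 7, lev 1), Judy (id 8, lev 1).
Iteration 2: rows with boss_id in {6,7,8} -> Tom (id 9, lev 2), Eve (id 12, lev 2).
Iteration 3: rows with boss_id in {9,12} -> Alice (id 11, lev 3), Dave (id 15, lev 3).
Iteration 4: rows with boss_id in {11,15} -> Sara (id 14, lev 4).
Iteration 5: rows with boss_id in {14} -> Walt (id 16, lev 5).
Iteration 6: no rows with boss_id in {16}; recursion stops.
SUM(lev) = 0 + 1 + 1 + 1 + 2 + 2 + 3 + 3 + 4 + 5 = 22.

22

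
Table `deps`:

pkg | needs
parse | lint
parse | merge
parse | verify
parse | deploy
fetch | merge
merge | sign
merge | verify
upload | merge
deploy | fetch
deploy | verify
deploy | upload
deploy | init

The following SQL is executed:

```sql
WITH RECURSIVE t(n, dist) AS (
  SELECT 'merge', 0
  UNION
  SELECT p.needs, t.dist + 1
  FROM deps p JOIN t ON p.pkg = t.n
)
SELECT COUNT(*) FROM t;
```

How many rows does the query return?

Base: (merge, dist=0).
Iteration 1: edges from {merge} -> (sign, dist=1), (verify, dist=1).
Iteration 2: no outgoing edges from {sign,verify}; recursion stops.
Total rows emitted: 3.

3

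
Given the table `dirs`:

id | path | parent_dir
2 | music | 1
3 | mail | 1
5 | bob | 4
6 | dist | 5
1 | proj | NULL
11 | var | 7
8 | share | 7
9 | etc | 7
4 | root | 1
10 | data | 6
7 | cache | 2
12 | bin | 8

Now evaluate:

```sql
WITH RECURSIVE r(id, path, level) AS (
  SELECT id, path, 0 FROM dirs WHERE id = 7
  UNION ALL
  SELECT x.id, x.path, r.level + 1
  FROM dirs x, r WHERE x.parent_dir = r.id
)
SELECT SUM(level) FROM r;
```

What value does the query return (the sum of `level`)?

Base: id=7 (cache) at level 0.
Iteration 1: rows with parent_dir in {7} -> share (id 8, level 1), etc (id 9, level 1), var (id 11, level 1).
Iteration 2: rows with parent_dir in {8,9,11} -> bin (id 12, level 2).
Iteration 3: no rows with parent_dir in {12}; recursion stops.
SUM(level) = 0 + 1 + 1 + 1 + 2 = 5.

5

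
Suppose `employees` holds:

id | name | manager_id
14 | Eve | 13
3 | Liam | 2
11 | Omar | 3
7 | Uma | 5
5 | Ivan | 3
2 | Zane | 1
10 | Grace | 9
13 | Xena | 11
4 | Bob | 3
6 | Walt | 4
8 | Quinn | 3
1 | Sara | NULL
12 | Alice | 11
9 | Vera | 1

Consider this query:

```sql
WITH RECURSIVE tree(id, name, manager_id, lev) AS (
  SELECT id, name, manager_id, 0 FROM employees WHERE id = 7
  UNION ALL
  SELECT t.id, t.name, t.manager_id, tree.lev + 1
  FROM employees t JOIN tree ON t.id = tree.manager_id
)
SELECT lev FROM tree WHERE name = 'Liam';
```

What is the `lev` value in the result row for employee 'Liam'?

Base: id=7 (Uma), manager_id=5, lev 0.
Iteration 1: join on id=5 -> Ivan (id 5, manager_id=3, lev 1).
Iteration 2: join on id=3 -> Liam (id 3, manager_id=2, lev 2).
Iteration 3: join on id=2 -> Zane (id 2, manager_id=1, lev 3).
Iteration 4: join on id=1 -> Sara (id 1, manager_id=NULL, lev 4).
Iteration 5: manager_id is NULL; no match; recursion stops.

2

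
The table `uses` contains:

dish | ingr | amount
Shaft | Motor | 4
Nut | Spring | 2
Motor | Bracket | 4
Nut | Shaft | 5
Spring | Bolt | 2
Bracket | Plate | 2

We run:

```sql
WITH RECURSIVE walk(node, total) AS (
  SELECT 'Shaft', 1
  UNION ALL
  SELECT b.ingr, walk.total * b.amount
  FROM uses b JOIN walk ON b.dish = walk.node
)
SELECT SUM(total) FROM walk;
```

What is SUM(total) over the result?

53

Base: (Shaft, total=1).
Iteration 1: components of {Shaft} -> Motor = 1*4 = 4.
Iteration 2: components of {Motor} -> Bracket = 4*4 = 16.
Iteration 3: components of {Bracket} -> Plate = 16*2 = 32.
Iteration 4: no further components; recursion stops.
SUM(total) = 1 + 4 + 16 + 32 = 53.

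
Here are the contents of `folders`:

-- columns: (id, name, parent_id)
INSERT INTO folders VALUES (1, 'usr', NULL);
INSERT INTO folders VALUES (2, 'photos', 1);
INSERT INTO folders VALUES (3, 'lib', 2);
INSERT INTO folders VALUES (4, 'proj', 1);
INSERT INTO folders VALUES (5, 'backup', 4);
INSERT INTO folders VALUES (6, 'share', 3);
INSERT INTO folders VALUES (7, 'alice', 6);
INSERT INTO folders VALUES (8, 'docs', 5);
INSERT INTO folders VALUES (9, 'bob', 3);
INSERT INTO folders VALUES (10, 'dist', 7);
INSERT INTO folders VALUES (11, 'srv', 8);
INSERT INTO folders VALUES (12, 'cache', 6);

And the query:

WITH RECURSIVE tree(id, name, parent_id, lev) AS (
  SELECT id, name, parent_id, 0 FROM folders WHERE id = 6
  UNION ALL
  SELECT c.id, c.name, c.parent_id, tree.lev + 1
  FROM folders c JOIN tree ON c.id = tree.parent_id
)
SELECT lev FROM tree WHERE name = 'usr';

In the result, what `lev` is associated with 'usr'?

Base: id=6 (share), parent_id=3, lev 0.
Iteration 1: join on id=3 -> lib (id 3, parent_id=2, lev 1).
Iteration 2: join on id=2 -> photos (id 2, parent_id=1, lev 2).
Iteration 3: join on id=1 -> usr (id 1, parent_id=NULL, lev 3).
Iteration 4: parent_id is NULL; no match; recursion stops.

3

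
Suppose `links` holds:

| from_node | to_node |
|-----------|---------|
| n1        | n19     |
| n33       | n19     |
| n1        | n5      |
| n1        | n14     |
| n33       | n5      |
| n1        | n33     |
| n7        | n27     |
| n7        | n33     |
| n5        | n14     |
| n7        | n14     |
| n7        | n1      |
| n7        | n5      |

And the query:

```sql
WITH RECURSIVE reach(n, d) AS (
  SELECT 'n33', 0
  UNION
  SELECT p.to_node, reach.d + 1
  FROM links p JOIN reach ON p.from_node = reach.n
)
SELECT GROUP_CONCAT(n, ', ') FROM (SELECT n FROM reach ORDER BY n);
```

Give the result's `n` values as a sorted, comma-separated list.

n14, n19, n33, n5

Base: (n33, d=0).
Iteration 1: edges from {n33} -> (n19, d=1), (n5, d=1).
Iteration 2: edges from {n19,n5} -> (n14, d=2).
Iteration 3: no outgoing edges from {n14}; recursion stops.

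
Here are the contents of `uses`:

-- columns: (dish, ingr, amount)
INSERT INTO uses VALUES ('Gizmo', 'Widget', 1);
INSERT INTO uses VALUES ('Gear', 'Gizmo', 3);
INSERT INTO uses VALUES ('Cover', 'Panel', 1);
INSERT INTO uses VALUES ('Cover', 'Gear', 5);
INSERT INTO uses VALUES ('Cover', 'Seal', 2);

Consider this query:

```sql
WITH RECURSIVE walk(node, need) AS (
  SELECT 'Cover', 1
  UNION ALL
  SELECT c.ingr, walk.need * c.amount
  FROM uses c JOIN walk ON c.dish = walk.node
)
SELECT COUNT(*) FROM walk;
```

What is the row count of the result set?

6

Base: (Cover, need=1).
Iteration 1: components of {Cover} -> Gear = 1*5 = 5, Panel = 1*1 = 1, Seal = 1*2 = 2.
Iteration 2: components of {Gear,Panel,Seal} -> Gizmo = 5*3 = 15.
Iteration 3: components of {Gizmo} -> Widget = 15*1 = 15.
Iteration 4: no further components; recursion stops.
Total rows emitted: 6.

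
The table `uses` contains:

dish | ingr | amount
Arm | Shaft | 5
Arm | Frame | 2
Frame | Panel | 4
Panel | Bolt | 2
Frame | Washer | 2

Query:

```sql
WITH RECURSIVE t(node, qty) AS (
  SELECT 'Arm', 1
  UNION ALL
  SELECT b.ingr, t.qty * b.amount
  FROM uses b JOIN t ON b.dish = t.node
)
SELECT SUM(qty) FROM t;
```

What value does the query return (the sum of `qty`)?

36

Base: (Arm, qty=1).
Iteration 1: components of {Arm} -> Frame = 1*2 = 2, Shaft = 1*5 = 5.
Iteration 2: components of {Frame,Shaft} -> Panel = 2*4 = 8, Washer = 2*2 = 4.
Iteration 3: components of {Panel,Washer} -> Bolt = 8*2 = 16.
Iteration 4: no further components; recursion stops.
SUM(qty) = 1 + 5 + 2 + 8 + 4 + 16 = 36.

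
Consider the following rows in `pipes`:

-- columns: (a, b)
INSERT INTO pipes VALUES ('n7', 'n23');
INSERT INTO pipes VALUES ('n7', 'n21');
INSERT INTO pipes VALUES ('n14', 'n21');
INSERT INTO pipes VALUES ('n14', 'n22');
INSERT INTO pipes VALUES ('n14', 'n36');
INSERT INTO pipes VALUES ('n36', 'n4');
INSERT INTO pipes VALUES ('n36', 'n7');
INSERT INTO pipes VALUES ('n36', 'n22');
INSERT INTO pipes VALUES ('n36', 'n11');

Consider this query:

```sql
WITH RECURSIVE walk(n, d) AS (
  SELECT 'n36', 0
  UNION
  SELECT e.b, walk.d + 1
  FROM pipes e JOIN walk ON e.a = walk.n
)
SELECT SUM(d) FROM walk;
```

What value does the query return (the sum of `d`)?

Base: (n36, d=0).
Iteration 1: edges from {n36} -> (n11, d=1), (n22, d=1), (n4, d=1), (n7, d=1).
Iteration 2: edges from {n11,n22,n4,n7} -> (n21, d=2), (n23, d=2).
Iteration 3: no outgoing edges from {n21,n23}; recursion stops.
SUM(d) = 0 + 1 + 1 + 1 + 1 + 2 + 2 = 8.

8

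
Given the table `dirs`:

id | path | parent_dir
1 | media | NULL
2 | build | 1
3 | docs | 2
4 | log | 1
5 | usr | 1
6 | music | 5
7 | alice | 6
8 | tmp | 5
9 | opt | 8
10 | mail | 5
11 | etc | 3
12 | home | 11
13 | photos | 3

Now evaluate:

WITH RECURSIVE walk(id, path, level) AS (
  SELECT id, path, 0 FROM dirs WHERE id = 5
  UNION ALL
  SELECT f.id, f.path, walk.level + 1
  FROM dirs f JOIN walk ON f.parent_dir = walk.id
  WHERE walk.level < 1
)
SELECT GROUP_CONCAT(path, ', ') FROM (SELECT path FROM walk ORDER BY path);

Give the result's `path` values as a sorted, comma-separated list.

Base: id=5 (usr) at level 0.
Iteration 1: rows with parent_dir in {5} -> music (id 6, level 1), tmp (id 8, level 1), mail (id 10, level 1).
Iteration 2: level < 1 fails for all current rows; recursion stops.

mail, music, tmp, usr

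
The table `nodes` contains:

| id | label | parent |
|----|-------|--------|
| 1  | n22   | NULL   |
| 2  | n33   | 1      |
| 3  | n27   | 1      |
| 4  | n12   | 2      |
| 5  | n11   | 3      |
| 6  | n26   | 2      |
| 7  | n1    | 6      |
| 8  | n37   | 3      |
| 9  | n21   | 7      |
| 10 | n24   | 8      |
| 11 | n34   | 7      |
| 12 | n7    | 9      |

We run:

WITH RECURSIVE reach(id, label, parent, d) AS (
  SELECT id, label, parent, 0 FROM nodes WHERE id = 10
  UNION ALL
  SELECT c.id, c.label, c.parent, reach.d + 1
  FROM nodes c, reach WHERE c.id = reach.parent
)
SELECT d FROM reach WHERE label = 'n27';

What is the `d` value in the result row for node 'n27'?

Base: id=10 (n24), parent=8, d 0.
Iteration 1: join on id=8 -> n37 (id 8, parent=3, d 1).
Iteration 2: join on id=3 -> n27 (id 3, parent=1, d 2).
Iteration 3: join on id=1 -> n22 (id 1, parent=NULL, d 3).
Iteration 4: parent is NULL; no match; recursion stops.

2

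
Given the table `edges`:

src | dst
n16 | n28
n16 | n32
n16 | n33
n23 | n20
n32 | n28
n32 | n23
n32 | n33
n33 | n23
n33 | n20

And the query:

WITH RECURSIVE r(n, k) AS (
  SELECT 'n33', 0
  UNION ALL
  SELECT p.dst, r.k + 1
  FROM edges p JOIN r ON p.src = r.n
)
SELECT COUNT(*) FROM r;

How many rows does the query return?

4

Base: (n33, k=0).
Iteration 1: edges from {n33} -> (n20, k=1), (n23, k=1).
Iteration 2: edges from {n20,n23} -> (n20, k=2).
Iteration 3: no outgoing edges from {n20}; recursion stops.
Total rows emitted: 4.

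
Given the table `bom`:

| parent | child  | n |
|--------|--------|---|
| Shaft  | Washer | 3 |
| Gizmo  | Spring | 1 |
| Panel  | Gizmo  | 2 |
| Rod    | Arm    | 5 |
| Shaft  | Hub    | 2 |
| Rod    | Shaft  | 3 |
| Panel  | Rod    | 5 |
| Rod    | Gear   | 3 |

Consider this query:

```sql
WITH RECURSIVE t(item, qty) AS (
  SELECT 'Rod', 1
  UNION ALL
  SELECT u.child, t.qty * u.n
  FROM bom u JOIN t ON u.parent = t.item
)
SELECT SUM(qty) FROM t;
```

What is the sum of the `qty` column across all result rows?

27

Base: (Rod, qty=1).
Iteration 1: components of {Rod} -> Arm = 1*5 = 5, Gear = 1*3 = 3, Shaft = 1*3 = 3.
Iteration 2: components of {Arm,Gear,Shaft} -> Hub = 3*2 = 6, Washer = 3*3 = 9.
Iteration 3: no further components; recursion stops.
SUM(qty) = 1 + 5 + 3 + 3 + 9 + 6 = 27.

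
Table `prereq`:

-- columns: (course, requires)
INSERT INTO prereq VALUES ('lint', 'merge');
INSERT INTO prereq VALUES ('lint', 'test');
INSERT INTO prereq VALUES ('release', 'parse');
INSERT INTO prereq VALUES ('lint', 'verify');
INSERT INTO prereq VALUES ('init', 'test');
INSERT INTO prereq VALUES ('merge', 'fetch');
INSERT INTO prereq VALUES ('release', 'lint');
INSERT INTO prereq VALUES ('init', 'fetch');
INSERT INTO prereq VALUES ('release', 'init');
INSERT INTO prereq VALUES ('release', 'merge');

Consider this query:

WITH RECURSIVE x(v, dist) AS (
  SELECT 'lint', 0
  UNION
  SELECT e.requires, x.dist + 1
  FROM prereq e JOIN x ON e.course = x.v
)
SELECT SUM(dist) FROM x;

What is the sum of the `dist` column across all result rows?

5

Base: (lint, dist=0).
Iteration 1: edges from {lint} -> (merge, dist=1), (test, dist=1), (verify, dist=1).
Iteration 2: edges from {merge,test,verify} -> (fetch, dist=2).
Iteration 3: no outgoing edges from {fetch}; recursion stops.
SUM(dist) = 0 + 1 + 1 + 1 + 2 = 5.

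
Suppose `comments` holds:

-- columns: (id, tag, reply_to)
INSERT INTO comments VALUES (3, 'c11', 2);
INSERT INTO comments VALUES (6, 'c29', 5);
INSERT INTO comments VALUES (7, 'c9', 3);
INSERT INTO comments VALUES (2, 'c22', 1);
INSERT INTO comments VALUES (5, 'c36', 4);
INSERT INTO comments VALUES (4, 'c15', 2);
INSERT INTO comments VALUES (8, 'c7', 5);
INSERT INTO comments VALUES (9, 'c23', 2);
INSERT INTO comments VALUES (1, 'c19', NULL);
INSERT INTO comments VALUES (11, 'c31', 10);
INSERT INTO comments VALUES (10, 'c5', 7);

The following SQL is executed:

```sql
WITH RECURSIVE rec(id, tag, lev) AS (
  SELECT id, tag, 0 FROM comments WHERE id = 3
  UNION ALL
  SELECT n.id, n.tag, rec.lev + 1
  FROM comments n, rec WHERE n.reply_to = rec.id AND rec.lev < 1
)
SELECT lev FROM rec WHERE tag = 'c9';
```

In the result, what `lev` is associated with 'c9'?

Base: id=3 (c11) at lev 0.
Iteration 1: rows with reply_to in {3} -> c9 (id 7, lev 1).
Iteration 2: lev < 1 fails for all current rows; recursion stops.

1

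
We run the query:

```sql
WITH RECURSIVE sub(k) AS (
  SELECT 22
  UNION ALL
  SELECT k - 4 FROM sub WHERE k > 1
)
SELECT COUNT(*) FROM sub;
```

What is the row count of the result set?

7

Base: k=22.
Iteration 1: 22 > 1 holds -> k = 22 - 4 = 18.
Iteration 2: 18 > 1 holds -> k = 18 - 4 = 14.
Iteration 3: 14 > 1 holds -> k = 14 - 4 = 10.
Iteration 4: 10 > 1 holds -> k = 10 - 4 = 6.
Iteration 5: 6 > 1 holds -> k = 6 - 4 = 2.
Iteration 6: 2 > 1 holds -> k = 2 - 4 = -2.
Iteration 7: -2 > 1 fails; recursion stops.
Total rows emitted: 7.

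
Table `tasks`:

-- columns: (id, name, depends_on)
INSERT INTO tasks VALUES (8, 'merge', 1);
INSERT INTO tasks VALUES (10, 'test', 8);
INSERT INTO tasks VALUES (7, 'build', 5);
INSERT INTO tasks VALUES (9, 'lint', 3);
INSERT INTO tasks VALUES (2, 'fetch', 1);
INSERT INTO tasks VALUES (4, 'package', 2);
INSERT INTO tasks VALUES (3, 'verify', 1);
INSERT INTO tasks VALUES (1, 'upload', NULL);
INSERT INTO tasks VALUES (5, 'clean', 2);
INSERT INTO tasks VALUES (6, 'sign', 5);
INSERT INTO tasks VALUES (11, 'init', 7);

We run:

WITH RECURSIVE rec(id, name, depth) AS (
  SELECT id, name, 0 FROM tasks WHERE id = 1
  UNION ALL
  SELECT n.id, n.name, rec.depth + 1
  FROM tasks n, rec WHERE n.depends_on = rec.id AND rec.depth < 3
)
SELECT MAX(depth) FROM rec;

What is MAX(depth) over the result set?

Base: id=1 (upload) at depth 0.
Iteration 1: rows with depends_on in {1} -> fetch (id 2, depth 1), verify (id 3, depth 1), merge (id 8, depth 1).
Iteration 2: rows with depends_on in {2,3,8} -> package (id 4, depth 2), clean (id 5, depth 2), lint (id 9, depth 2), test (id 10, depth 2).
Iteration 3: rows with depends_on in {4,5,9,10} -> sign (id 6, depth 3), build (id 7, depth 3).
Iteration 4: depth < 3 fails for all current rows; recursion stops.
depth values: 0, 1, 1, 1, 2, 2, 2, 2, 3, 3; the maximum is 3.

3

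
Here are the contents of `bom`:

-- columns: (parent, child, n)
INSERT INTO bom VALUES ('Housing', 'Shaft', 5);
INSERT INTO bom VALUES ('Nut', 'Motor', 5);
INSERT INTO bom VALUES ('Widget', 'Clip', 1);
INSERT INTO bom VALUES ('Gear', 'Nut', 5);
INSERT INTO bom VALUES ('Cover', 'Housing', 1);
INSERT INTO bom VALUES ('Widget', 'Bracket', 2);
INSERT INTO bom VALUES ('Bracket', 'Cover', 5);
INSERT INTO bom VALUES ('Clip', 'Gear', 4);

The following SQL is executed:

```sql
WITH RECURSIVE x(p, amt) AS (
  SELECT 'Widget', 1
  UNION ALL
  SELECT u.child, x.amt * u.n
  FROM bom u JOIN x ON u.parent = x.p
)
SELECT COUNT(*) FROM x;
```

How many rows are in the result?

9

Base: (Widget, amt=1).
Iteration 1: components of {Widget} -> Bracket = 1*2 = 2, Clip = 1*1 = 1.
Iteration 2: components of {Bracket,Clip} -> Cover = 2*5 = 10, Gear = 1*4 = 4.
Iteration 3: components of {Cover,Gear} -> Housing = 10*1 = 10, Nut = 4*5 = 20.
Iteration 4: components of {Housing,Nut} -> Motor = 20*5 = 100, Shaft = 10*5 = 50.
Iteration 5: no further components; recursion stops.
Total rows emitted: 9.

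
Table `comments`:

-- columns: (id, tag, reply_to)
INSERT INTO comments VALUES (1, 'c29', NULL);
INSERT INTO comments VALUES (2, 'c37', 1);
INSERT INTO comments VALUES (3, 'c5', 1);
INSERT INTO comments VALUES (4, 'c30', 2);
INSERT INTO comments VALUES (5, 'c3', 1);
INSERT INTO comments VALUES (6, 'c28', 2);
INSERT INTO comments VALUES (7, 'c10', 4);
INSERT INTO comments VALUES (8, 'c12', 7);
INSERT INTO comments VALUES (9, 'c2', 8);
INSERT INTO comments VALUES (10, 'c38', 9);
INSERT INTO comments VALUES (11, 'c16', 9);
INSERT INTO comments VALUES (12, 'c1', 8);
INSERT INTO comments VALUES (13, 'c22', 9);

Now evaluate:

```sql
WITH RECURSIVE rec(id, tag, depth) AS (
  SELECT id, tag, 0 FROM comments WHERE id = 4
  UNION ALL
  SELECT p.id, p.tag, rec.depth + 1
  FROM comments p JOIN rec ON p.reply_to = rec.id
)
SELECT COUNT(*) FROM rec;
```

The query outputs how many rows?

Base: id=4 (c30) at depth 0.
Iteration 1: rows with reply_to in {4} -> c10 (id 7, depth 1).
Iteration 2: rows with reply_to in {7} -> c12 (id 8, depth 2).
Iteration 3: rows with reply_to in {8} -> c2 (id 9, depth 3), c1 (id 12, depth 3).
Iteration 4: rows with reply_to in {9,12} -> c38 (id 10, depth 4), c16 (id 11, depth 4), c22 (id 13, depth 4).
Iteration 5: no rows with reply_to in {10,11,13}; recursion stops.
Total rows emitted: 8.

8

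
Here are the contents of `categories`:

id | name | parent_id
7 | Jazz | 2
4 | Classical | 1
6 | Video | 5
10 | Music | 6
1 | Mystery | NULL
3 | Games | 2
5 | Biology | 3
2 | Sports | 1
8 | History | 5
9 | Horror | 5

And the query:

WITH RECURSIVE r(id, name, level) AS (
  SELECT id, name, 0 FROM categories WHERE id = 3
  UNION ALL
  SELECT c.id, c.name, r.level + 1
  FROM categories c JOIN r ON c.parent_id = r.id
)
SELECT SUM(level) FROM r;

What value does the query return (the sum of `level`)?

10

Base: id=3 (Games) at level 0.
Iteration 1: rows with parent_id in {3} -> Biology (id 5, level 1).
Iteration 2: rows with parent_id in {5} -> Video (id 6, level 2), History (id 8, level 2), Horror (id 9, level 2).
Iteration 3: rows with parent_id in {6,8,9} -> Music (id 10, level 3).
Iteration 4: no rows with parent_id in {10}; recursion stops.
SUM(level) = 0 + 1 + 2 + 2 + 2 + 3 = 10.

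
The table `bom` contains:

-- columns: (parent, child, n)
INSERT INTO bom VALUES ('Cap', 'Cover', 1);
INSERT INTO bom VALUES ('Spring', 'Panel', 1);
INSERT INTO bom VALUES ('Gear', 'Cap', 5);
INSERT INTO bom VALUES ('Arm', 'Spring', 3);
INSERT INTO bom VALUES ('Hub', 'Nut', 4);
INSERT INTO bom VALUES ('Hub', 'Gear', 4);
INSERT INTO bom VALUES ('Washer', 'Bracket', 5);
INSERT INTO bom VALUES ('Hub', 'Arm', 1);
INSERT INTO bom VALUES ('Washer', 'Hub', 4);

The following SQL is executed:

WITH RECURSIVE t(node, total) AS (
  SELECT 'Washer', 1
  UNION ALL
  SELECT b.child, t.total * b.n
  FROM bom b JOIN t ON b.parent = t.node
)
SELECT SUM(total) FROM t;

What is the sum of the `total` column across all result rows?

Base: (Washer, total=1).
Iteration 1: components of {Washer} -> Bracket = 1*5 = 5, Hub = 1*4 = 4.
Iteration 2: components of {Bracket,Hub} -> Arm = 4*1 = 4, Gear = 4*4 = 16, Nut = 4*4 = 16.
Iteration 3: components of {Arm,Gear,Nut} -> Cap = 16*5 = 80, Spring = 4*3 = 12.
Iteration 4: components of {Cap,Spring} -> Cover = 80*1 = 80, Panel = 12*1 = 12.
Iteration 5: no further components; recursion stops.
SUM(total) = 1 + 4 + 5 + 16 + 4 + 16 + 80 + 12 + 80 + 12 = 230.

230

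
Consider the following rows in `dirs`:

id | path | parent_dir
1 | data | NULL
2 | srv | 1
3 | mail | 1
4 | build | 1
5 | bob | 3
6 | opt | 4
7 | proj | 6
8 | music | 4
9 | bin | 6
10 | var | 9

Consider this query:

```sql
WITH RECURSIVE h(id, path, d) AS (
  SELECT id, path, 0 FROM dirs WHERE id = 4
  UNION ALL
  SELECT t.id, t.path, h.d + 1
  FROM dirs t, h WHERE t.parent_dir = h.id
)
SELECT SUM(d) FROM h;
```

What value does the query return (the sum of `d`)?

Base: id=4 (build) at d 0.
Iteration 1: rows with parent_dir in {4} -> opt (id 6, d 1), music (id 8, d 1).
Iteration 2: rows with parent_dir in {6,8} -> proj (id 7, d 2), bin (id 9, d 2).
Iteration 3: rows with parent_dir in {7,9} -> var (id 10, d 3).
Iteration 4: no rows with parent_dir in {10}; recursion stops.
SUM(d) = 0 + 1 + 1 + 2 + 2 + 3 = 9.

9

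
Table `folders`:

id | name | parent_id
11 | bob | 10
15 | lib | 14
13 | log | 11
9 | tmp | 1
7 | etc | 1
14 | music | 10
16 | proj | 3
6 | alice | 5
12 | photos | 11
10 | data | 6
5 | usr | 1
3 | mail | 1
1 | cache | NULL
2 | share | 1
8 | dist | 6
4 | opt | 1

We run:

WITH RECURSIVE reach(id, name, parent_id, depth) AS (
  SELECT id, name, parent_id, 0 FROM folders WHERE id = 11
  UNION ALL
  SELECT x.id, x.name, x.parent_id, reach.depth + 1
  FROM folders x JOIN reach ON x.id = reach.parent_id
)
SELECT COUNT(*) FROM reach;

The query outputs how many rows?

Base: id=11 (bob), parent_id=10, depth 0.
Iteration 1: join on id=10 -> data (id 10, parent_id=6, depth 1).
Iteration 2: join on id=6 -> alice (id 6, parent_id=5, depth 2).
Iteration 3: join on id=5 -> usr (id 5, parent_id=1, depth 3).
Iteration 4: join on id=1 -> cache (id 1, parent_id=NULL, depth 4).
Iteration 5: parent_id is NULL; no match; recursion stops.
Total rows emitted: 5.

5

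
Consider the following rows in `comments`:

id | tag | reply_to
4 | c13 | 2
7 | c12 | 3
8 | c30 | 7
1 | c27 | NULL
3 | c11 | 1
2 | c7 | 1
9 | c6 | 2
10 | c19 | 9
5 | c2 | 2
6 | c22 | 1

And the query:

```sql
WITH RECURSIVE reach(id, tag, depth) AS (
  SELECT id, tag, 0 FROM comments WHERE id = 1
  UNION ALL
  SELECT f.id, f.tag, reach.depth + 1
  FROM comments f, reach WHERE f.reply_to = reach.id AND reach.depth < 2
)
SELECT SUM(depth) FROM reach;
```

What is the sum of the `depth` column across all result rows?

Base: id=1 (c27) at depth 0.
Iteration 1: rows with reply_to in {1} -> c7 (id 2, depth 1), c11 (id 3, depth 1), c22 (id 6, depth 1).
Iteration 2: rows with reply_to in {2,3,6} -> c13 (id 4, depth 2), c2 (id 5, depth 2), c12 (id 7, depth 2), c6 (id 9, depth 2).
Iteration 3: depth < 2 fails for all current rows; recursion stops.
SUM(depth) = 0 + 1 + 1 + 1 + 2 + 2 + 2 + 2 = 11.

11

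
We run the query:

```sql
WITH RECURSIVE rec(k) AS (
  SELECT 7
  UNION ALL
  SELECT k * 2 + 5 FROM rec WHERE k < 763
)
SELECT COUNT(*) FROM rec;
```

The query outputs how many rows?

Base: k=7.
Iteration 1: 7 < 763 holds -> k = 7 * 2 + 5 = 19.
Iteration 2: 19 < 763 holds -> k = 19 * 2 + 5 = 43.
Iteration 3: 43 < 763 holds -> k = 43 * 2 + 5 = 91.
Iteration 4: 91 < 763 holds -> k = 91 * 2 + 5 = 187.
Iteration 5: 187 < 763 holds -> k = 187 * 2 + 5 = 379.
Iteration 6: 379 < 763 holds -> k = 379 * 2 + 5 = 763.
Iteration 7: 763 < 763 fails; recursion stops.
Total rows emitted: 7.

7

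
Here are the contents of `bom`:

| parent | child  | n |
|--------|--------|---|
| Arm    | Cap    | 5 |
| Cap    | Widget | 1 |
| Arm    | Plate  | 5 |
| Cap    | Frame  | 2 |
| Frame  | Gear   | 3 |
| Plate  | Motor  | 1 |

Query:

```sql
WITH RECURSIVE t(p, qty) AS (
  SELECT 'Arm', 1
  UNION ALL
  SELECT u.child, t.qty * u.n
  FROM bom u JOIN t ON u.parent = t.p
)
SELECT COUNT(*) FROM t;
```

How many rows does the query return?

Base: (Arm, qty=1).
Iteration 1: components of {Arm} -> Cap = 1*5 = 5, Plate = 1*5 = 5.
Iteration 2: components of {Cap,Plate} -> Frame = 5*2 = 10, Motor = 5*1 = 5, Widget = 5*1 = 5.
Iteration 3: components of {Frame,Motor,Widget} -> Gear = 10*3 = 30.
Iteration 4: no further components; recursion stops.
Total rows emitted: 7.

7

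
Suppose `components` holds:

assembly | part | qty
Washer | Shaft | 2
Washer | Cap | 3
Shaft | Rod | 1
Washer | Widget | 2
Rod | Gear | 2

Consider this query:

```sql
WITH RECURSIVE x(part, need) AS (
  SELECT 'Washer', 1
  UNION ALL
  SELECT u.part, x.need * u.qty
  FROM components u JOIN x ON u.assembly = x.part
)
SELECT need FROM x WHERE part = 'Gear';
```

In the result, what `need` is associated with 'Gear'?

Base: (Washer, need=1).
Iteration 1: components of {Washer} -> Cap = 1*3 = 3, Shaft = 1*2 = 2, Widget = 1*2 = 2.
Iteration 2: components of {Cap,Shaft,Widget} -> Rod = 2*1 = 2.
Iteration 3: components of {Rod} -> Gear = 2*2 = 4.
Iteration 4: no further components; recursion stops.

4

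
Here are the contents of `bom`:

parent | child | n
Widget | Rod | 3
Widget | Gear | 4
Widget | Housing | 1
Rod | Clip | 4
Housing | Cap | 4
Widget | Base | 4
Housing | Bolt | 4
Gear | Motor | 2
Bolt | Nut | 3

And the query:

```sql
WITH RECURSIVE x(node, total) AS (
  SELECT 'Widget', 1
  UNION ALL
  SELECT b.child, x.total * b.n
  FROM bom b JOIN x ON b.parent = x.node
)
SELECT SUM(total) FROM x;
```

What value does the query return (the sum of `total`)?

53

Base: (Widget, total=1).
Iteration 1: components of {Widget} -> Base = 1*4 = 4, Gear = 1*4 = 4, Housing = 1*1 = 1, Rod = 1*3 = 3.
Iteration 2: components of {Base,Gear,Housing,Rod} -> Bolt = 1*4 = 4, Cap = 1*4 = 4, Clip = 3*4 = 12, Motor = 4*2 = 8.
Iteration 3: components of {Bolt,Cap,Clip,Motor} -> Nut = 4*3 = 12.
Iteration 4: no further components; recursion stops.
SUM(total) = 1 + 3 + 4 + 1 + 4 + 12 + 8 + 4 + 4 + 12 = 53.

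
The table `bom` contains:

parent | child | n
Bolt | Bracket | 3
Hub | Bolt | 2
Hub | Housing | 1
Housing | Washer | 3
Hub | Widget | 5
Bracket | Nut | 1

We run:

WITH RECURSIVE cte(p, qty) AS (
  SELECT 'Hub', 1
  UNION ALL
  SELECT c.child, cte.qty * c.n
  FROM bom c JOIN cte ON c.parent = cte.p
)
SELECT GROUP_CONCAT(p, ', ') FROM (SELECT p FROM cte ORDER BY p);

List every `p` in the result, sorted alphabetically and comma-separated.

Bolt, Bracket, Housing, Hub, Nut, Washer, Widget

Base: (Hub, qty=1).
Iteration 1: components of {Hub} -> Bolt = 1*2 = 2, Housing = 1*1 = 1, Widget = 1*5 = 5.
Iteration 2: components of {Bolt,Housing,Widget} -> Bracket = 2*3 = 6, Washer = 1*3 = 3.
Iteration 3: components of {Bracket,Washer} -> Nut = 6*1 = 6.
Iteration 4: no further components; recursion stops.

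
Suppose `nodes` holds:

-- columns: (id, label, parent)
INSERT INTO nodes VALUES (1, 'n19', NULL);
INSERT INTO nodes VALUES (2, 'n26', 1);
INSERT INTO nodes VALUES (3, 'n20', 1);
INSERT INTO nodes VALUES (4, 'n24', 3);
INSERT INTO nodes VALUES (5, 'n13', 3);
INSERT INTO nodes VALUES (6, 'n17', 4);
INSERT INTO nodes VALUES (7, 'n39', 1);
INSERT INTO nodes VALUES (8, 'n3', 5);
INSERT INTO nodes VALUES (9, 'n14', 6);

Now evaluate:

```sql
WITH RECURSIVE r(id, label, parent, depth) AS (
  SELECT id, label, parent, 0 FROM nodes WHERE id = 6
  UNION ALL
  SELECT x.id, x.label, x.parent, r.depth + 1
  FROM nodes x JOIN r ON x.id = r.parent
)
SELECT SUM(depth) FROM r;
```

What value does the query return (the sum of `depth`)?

Base: id=6 (n17), parent=4, depth 0.
Iteration 1: join on id=4 -> n24 (id 4, parent=3, depth 1).
Iteration 2: join on id=3 -> n20 (id 3, parent=1, depth 2).
Iteration 3: join on id=1 -> n19 (id 1, parent=NULL, depth 3).
Iteration 4: parent is NULL; no match; recursion stops.
SUM(depth) = 0 + 1 + 2 + 3 = 6.

6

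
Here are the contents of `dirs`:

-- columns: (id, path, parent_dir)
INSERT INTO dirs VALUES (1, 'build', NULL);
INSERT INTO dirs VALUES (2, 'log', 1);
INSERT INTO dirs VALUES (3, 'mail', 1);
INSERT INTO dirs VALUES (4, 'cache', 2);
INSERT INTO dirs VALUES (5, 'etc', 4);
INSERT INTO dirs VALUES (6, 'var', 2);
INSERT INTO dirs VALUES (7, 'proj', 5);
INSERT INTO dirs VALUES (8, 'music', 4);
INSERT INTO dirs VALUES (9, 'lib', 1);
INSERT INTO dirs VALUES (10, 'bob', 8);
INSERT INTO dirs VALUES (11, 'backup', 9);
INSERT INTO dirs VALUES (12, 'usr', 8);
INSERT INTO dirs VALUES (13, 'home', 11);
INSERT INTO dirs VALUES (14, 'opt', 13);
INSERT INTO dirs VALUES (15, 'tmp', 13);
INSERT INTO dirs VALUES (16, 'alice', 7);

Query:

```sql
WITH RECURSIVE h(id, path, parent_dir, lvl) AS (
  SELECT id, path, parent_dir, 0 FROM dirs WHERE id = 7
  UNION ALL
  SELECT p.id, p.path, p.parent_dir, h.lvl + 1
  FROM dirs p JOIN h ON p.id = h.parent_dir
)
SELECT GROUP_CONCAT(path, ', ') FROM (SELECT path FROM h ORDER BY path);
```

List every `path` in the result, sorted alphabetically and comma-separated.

build, cache, etc, log, proj

Base: id=7 (proj), parent_dir=5, lvl 0.
Iteration 1: join on id=5 -> etc (id 5, parent_dir=4, lvl 1).
Iteration 2: join on id=4 -> cache (id 4, parent_dir=2, lvl 2).
Iteration 3: join on id=2 -> log (id 2, parent_dir=1, lvl 3).
Iteration 4: join on id=1 -> build (id 1, parent_dir=NULL, lvl 4).
Iteration 5: parent_dir is NULL; no match; recursion stops.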